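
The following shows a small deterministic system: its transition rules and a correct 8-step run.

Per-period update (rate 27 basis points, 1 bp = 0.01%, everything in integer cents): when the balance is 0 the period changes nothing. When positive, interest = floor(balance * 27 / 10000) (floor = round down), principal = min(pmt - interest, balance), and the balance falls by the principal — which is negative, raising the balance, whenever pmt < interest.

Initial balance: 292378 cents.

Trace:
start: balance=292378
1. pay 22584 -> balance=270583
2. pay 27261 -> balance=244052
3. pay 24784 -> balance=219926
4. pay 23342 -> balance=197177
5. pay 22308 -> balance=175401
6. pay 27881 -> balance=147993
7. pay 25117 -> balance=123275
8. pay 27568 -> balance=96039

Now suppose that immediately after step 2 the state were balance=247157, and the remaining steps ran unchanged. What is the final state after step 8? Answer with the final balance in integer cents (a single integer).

state after step 2 := balance=247157
3. pay 24784 -> balance=223040
4. pay 23342 -> balance=200300
5. pay 22308 -> balance=178532
6. pay 27881 -> balance=151133
7. pay 25117 -> balance=126424
8. pay 27568 -> balance=99197

99197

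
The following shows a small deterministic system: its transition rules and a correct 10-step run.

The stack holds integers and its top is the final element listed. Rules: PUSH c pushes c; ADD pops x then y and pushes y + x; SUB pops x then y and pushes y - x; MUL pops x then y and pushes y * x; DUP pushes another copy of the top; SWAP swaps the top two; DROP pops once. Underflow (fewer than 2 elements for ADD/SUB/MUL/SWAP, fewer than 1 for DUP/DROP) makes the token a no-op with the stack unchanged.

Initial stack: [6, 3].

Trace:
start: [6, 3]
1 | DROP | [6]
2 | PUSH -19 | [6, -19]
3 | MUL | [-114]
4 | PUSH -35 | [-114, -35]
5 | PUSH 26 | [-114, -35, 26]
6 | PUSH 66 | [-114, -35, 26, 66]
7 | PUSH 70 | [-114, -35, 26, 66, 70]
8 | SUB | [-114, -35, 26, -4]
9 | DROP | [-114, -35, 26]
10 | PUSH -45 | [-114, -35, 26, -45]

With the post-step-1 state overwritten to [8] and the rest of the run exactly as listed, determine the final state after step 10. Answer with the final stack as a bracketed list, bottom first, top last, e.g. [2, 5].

[-152, -35, 26, -45]

state after step 1 := [8]
2 | PUSH -19 | [8, -19]
3 | MUL | [-152]
4 | PUSH -35 | [-152, -35]
5 | PUSH 26 | [-152, -35, 26]
6 | PUSH 66 | [-152, -35, 26, 66]
7 | PUSH 70 | [-152, -35, 26, 66, 70]
8 | SUB | [-152, -35, 26, -4]
9 | DROP | [-152, -35, 26]
10 | PUSH -45 | [-152, -35, 26, -45]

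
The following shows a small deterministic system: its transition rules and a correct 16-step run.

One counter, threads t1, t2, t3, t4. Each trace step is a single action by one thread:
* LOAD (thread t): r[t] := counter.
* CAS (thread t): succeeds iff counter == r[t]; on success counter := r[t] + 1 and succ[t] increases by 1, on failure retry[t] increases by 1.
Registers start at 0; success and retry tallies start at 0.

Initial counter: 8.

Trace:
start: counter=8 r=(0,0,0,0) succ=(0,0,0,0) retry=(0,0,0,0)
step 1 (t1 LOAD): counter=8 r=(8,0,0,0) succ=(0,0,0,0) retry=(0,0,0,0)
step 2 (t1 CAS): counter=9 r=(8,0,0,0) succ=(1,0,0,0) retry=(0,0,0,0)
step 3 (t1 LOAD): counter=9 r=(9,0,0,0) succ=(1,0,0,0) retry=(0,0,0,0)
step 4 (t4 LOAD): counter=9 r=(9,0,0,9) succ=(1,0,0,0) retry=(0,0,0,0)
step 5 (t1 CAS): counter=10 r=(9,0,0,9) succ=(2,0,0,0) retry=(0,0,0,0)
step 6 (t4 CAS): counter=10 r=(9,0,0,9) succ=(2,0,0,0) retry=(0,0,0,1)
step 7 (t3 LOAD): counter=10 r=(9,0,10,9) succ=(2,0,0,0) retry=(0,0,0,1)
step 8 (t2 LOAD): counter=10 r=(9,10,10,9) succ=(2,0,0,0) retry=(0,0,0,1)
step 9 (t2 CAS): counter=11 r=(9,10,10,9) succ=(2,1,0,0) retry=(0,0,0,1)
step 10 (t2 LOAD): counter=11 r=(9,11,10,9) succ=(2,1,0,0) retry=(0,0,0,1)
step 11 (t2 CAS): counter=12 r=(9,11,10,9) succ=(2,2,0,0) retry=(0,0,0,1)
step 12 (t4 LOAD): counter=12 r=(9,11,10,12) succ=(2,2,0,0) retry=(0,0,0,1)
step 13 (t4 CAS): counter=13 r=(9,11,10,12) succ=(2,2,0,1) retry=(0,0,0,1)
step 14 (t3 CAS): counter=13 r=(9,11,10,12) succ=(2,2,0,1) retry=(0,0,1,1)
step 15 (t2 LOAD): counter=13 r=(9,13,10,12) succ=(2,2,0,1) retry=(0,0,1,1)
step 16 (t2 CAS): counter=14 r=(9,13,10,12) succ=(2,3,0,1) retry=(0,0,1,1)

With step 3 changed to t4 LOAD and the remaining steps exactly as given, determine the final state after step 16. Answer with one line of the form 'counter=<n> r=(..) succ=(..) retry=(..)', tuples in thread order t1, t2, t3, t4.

(re-executing from step 3 with the substitution; state before step 3: counter=9 r=(8,0,0,0) succ=(1,0,0,0) retry=(0,0,0,0))
step 3 (t4 LOAD): counter=9 r=(8,0,0,9) succ=(1,0,0,0) retry=(0,0,0,0)
step 4 (t4 LOAD): counter=9 r=(8,0,0,9) succ=(1,0,0,0) retry=(0,0,0,0)
step 5 (t1 CAS): counter=9 r=(8,0,0,9) succ=(1,0,0,0) retry=(1,0,0,0)
step 6 (t4 CAS): counter=10 r=(8,0,0,9) succ=(1,0,0,1) retry=(1,0,0,0)
step 7 (t3 LOAD): counter=10 r=(8,0,10,9) succ=(1,0,0,1) retry=(1,0,0,0)
step 8 (t2 LOAD): counter=10 r=(8,10,10,9) succ=(1,0,0,1) retry=(1,0,0,0)
step 9 (t2 CAS): counter=11 r=(8,10,10,9) succ=(1,1,0,1) retry=(1,0,0,0)
step 10 (t2 LOAD): counter=11 r=(8,11,10,9) succ=(1,1,0,1) retry=(1,0,0,0)
step 11 (t2 CAS): counter=12 r=(8,11,10,9) succ=(1,2,0,1) retry=(1,0,0,0)
step 12 (t4 LOAD): counter=12 r=(8,11,10,12) succ=(1,2,0,1) retry=(1,0,0,0)
step 13 (t4 CAS): counter=13 r=(8,11,10,12) succ=(1,2,0,2) retry=(1,0,0,0)
step 14 (t3 CAS): counter=13 r=(8,11,10,12) succ=(1,2,0,2) retry=(1,0,1,0)
step 15 (t2 LOAD): counter=13 r=(8,13,10,12) succ=(1,2,0,2) retry=(1,0,1,0)
step 16 (t2 CAS): counter=14 r=(8,13,10,12) succ=(1,3,0,2) retry=(1,0,1,0)

counter=14 r=(8,13,10,12) succ=(1,3,0,2) retry=(1,0,1,0)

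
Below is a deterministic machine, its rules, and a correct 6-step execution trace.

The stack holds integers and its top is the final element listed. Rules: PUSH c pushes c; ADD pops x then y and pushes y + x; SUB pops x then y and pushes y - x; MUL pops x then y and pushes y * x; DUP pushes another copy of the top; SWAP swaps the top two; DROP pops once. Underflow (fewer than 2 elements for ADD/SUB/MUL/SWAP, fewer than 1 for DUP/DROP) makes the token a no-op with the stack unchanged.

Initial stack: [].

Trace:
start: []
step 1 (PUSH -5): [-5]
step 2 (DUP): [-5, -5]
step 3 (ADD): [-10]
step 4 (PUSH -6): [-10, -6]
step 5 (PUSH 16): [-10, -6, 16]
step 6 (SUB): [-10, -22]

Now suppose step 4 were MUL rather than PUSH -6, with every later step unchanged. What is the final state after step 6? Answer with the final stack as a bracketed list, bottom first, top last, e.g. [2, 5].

(re-executing from step 4 with the substitution; state before step 4: [-10])
step 4 (MUL): [-10]
step 5 (PUSH 16): [-10, 16]
step 6 (SUB): [-26]

[-26]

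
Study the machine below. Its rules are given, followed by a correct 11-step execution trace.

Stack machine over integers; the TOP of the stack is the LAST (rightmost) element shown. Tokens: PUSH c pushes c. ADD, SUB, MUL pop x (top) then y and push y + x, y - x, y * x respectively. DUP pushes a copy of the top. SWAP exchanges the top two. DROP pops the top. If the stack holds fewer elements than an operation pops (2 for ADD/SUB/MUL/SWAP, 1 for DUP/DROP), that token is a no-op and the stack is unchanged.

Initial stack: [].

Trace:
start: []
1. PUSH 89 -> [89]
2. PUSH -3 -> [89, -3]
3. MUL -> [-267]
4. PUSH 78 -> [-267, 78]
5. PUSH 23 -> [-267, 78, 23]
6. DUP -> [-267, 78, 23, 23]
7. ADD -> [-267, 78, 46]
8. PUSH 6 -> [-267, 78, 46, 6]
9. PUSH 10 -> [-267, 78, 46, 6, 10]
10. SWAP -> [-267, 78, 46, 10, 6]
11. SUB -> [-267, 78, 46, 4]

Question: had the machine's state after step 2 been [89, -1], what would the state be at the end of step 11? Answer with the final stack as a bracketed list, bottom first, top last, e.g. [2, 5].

[-89, 78, 46, 4]

state after step 2 := [89, -1]
3. MUL -> [-89]
4. PUSH 78 -> [-89, 78]
5. PUSH 23 -> [-89, 78, 23]
6. DUP -> [-89, 78, 23, 23]
7. ADD -> [-89, 78, 46]
8. PUSH 6 -> [-89, 78, 46, 6]
9. PUSH 10 -> [-89, 78, 46, 6, 10]
10. SWAP -> [-89, 78, 46, 10, 6]
11. SUB -> [-89, 78, 46, 4]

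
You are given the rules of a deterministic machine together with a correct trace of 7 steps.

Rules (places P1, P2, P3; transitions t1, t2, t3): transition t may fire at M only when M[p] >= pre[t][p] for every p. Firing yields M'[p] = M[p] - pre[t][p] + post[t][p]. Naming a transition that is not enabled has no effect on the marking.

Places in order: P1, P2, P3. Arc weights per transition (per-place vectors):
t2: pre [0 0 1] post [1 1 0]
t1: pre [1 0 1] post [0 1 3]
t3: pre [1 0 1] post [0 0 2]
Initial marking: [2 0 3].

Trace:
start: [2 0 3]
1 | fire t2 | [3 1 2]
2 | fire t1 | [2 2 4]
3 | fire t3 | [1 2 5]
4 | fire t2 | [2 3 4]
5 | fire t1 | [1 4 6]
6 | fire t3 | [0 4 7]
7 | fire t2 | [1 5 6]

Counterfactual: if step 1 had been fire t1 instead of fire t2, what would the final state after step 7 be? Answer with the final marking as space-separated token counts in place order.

1 5 7

(re-executing from step 1 with the substitution; state before step 1: [2 0 3])
1 | fire t1 | [1 1 5]
2 | fire t1 | [0 2 7]
3 | fire t3 | [0 2 7]
4 | fire t2 | [1 3 6]
5 | fire t1 | [0 4 8]
6 | fire t3 | [0 4 8]
7 | fire t2 | [1 5 7]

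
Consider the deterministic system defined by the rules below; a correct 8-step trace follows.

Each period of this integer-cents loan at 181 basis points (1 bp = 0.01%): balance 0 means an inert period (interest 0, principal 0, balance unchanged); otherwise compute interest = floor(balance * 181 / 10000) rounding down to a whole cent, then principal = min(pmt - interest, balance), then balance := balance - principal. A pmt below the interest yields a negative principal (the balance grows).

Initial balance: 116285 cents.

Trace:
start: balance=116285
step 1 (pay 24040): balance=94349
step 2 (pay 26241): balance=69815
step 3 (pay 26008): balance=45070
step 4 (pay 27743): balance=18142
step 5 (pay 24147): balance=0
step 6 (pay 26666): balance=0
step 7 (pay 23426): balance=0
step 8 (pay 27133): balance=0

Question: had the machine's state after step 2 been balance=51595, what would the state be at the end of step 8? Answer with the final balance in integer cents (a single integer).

state after step 2 := balance=51595
step 3 (pay 26008): balance=26520
step 4 (pay 27743): balance=0
step 5 (pay 24147): balance=0
step 6 (pay 26666): balance=0
step 7 (pay 23426): balance=0
step 8 (pay 27133): balance=0

0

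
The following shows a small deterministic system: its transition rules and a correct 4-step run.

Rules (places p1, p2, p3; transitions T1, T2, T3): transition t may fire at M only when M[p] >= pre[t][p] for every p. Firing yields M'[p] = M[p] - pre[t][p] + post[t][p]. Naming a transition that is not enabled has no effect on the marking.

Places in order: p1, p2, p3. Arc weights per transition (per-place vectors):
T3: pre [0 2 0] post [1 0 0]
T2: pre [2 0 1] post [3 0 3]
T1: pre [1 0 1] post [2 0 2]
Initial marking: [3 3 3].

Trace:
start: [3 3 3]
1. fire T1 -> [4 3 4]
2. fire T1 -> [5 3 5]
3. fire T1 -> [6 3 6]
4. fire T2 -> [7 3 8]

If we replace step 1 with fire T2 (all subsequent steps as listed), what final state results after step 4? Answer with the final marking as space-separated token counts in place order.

7 3 9

(re-executing from step 1 with the substitution; state before step 1: [3 3 3])
1. fire T2 -> [4 3 5]
2. fire T1 -> [5 3 6]
3. fire T1 -> [6 3 7]
4. fire T2 -> [7 3 9]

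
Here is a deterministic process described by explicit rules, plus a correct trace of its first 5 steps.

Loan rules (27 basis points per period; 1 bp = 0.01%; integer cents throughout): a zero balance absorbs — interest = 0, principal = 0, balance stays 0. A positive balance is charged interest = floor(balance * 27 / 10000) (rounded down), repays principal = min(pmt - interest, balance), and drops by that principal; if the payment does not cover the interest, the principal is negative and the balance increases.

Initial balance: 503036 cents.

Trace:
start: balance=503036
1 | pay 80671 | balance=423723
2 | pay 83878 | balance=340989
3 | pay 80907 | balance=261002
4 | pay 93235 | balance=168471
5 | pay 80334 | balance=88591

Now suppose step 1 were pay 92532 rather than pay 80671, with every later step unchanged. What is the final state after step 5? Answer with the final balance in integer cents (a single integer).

76602

(re-executing from step 1 with the substitution; state before step 1: balance=503036)
1 | pay 92532 | balance=411862
2 | pay 83878 | balance=329096
3 | pay 80907 | balance=249077
4 | pay 93235 | balance=156514
5 | pay 80334 | balance=76602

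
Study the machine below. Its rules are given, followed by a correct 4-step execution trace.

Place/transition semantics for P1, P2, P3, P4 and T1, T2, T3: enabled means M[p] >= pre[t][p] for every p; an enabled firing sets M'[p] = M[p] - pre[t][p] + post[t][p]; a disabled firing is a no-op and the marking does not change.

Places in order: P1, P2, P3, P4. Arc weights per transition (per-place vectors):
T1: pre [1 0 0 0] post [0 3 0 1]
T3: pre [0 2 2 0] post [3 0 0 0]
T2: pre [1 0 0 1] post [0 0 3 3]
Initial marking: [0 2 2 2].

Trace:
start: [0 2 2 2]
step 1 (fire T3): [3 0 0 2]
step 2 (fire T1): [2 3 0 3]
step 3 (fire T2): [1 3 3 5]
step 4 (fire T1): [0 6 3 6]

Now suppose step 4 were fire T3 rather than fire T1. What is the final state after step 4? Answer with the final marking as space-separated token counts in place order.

4 1 1 5

(re-executing from step 4 with the substitution; state before step 4: [1 3 3 5])
step 4 (fire T3): [4 1 1 5]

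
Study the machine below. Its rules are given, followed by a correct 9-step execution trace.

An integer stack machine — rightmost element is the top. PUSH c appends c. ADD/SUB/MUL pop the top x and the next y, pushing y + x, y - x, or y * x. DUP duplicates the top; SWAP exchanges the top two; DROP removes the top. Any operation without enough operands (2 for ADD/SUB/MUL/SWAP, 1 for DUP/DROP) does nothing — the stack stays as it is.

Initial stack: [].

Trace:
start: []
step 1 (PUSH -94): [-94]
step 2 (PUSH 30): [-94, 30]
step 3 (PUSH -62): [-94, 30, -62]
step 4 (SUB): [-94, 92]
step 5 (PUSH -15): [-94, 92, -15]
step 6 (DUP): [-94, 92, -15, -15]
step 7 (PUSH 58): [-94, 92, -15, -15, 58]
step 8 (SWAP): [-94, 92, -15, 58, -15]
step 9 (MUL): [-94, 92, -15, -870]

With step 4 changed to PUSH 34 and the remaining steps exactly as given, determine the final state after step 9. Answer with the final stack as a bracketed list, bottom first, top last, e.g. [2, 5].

(re-executing from step 4 with the substitution; state before step 4: [-94, 30, -62])
step 4 (PUSH 34): [-94, 30, -62, 34]
step 5 (PUSH -15): [-94, 30, -62, 34, -15]
step 6 (DUP): [-94, 30, -62, 34, -15, -15]
step 7 (PUSH 58): [-94, 30, -62, 34, -15, -15, 58]
step 8 (SWAP): [-94, 30, -62, 34, -15, 58, -15]
step 9 (MUL): [-94, 30, -62, 34, -15, -870]

[-94, 30, -62, 34, -15, -870]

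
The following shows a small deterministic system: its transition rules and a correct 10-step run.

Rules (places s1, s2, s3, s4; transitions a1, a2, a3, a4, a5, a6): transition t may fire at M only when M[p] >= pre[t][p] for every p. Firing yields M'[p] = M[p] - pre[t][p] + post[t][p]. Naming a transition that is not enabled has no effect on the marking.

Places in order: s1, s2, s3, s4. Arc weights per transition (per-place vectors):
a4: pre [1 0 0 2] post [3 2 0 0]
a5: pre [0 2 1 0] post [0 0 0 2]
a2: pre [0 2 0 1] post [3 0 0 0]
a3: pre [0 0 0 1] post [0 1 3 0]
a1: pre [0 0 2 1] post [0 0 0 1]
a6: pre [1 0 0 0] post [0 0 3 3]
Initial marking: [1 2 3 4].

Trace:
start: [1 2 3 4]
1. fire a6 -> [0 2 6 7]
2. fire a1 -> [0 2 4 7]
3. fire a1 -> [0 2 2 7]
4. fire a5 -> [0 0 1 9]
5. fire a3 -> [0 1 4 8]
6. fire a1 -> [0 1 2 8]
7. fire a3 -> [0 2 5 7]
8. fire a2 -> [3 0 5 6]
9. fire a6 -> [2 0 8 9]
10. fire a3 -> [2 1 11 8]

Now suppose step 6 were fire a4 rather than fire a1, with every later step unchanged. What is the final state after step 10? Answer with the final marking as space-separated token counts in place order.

2 1 13 8

(re-executing from step 6 with the substitution; state before step 6: [0 1 4 8])
6. fire a4 -> [0 1 4 8]
7. fire a3 -> [0 2 7 7]
8. fire a2 -> [3 0 7 6]
9. fire a6 -> [2 0 10 9]
10. fire a3 -> [2 1 13 8]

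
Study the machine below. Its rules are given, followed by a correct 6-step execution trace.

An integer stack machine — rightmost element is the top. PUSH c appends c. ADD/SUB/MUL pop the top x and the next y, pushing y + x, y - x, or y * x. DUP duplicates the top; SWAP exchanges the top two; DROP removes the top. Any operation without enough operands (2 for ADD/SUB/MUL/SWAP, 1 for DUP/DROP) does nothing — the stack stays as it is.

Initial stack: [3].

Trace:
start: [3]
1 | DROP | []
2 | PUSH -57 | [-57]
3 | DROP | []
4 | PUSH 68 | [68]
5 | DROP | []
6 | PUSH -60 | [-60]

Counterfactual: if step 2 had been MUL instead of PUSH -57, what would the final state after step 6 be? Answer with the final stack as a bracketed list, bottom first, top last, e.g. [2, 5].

[-60]

(re-executing from step 2 with the substitution; state before step 2: [])
2 | MUL | []
3 | DROP | []
4 | PUSH 68 | [68]
5 | DROP | []
6 | PUSH -60 | [-60]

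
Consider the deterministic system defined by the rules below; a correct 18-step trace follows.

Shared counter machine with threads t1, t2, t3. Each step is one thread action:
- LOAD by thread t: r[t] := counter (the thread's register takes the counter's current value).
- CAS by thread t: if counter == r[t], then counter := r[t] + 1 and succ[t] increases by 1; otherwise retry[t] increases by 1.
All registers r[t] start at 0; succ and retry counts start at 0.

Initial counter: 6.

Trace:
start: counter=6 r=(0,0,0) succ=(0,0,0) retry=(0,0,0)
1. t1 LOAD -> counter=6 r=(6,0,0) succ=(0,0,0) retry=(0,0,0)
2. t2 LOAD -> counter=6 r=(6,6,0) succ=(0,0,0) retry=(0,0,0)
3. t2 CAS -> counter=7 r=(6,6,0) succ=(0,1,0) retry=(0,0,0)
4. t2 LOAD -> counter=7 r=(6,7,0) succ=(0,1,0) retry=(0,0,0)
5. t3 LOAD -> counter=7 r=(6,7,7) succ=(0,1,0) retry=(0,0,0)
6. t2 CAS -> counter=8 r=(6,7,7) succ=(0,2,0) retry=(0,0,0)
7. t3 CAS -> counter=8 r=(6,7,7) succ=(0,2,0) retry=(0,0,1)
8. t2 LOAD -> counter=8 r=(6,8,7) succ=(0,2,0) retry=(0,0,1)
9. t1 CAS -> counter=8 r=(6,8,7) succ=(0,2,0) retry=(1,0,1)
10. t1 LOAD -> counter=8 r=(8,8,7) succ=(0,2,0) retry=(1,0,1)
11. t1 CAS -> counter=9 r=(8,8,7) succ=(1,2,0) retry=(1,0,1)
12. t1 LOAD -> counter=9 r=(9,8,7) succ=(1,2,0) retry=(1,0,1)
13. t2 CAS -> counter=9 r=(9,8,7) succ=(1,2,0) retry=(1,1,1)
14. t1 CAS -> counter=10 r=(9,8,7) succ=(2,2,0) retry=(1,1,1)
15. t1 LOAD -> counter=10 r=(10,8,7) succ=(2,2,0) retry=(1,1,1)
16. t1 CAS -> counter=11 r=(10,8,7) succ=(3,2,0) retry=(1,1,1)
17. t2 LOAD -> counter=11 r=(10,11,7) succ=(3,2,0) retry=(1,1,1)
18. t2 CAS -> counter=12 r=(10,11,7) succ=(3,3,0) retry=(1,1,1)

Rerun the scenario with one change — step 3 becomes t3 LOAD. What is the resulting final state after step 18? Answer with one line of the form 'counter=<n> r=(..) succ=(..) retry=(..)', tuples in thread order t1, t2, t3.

counter=11 r=(9,10,6) succ=(3,2,0) retry=(1,1,1)

(re-executing from step 3 with the substitution; state before step 3: counter=6 r=(6,6,0) succ=(0,0,0) retry=(0,0,0))
3. t3 LOAD -> counter=6 r=(6,6,6) succ=(0,0,0) retry=(0,0,0)
4. t2 LOAD -> counter=6 r=(6,6,6) succ=(0,0,0) retry=(0,0,0)
5. t3 LOAD -> counter=6 r=(6,6,6) succ=(0,0,0) retry=(0,0,0)
6. t2 CAS -> counter=7 r=(6,6,6) succ=(0,1,0) retry=(0,0,0)
7. t3 CAS -> counter=7 r=(6,6,6) succ=(0,1,0) retry=(0,0,1)
8. t2 LOAD -> counter=7 r=(6,7,6) succ=(0,1,0) retry=(0,0,1)
9. t1 CAS -> counter=7 r=(6,7,6) succ=(0,1,0) retry=(1,0,1)
10. t1 LOAD -> counter=7 r=(7,7,6) succ=(0,1,0) retry=(1,0,1)
11. t1 CAS -> counter=8 r=(7,7,6) succ=(1,1,0) retry=(1,0,1)
12. t1 LOAD -> counter=8 r=(8,7,6) succ=(1,1,0) retry=(1,0,1)
13. t2 CAS -> counter=8 r=(8,7,6) succ=(1,1,0) retry=(1,1,1)
14. t1 CAS -> counter=9 r=(8,7,6) succ=(2,1,0) retry=(1,1,1)
15. t1 LOAD -> counter=9 r=(9,7,6) succ=(2,1,0) retry=(1,1,1)
16. t1 CAS -> counter=10 r=(9,7,6) succ=(3,1,0) retry=(1,1,1)
17. t2 LOAD -> counter=10 r=(9,10,6) succ=(3,1,0) retry=(1,1,1)
18. t2 CAS -> counter=11 r=(9,10,6) succ=(3,2,0) retry=(1,1,1)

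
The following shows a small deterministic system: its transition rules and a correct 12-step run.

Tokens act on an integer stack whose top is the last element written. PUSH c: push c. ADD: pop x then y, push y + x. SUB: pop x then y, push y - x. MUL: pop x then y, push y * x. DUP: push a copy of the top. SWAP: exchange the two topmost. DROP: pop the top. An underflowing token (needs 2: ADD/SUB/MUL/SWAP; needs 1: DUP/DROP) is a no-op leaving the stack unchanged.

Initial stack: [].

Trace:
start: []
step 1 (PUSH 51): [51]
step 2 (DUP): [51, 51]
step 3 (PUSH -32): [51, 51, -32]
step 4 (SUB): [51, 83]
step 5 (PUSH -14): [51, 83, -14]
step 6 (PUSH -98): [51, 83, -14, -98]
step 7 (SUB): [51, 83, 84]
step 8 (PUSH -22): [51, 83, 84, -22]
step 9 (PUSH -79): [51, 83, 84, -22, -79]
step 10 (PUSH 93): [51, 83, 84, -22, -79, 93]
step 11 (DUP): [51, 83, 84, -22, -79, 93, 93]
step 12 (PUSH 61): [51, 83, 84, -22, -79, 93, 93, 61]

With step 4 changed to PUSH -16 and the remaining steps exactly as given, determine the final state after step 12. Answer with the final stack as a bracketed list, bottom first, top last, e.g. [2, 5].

[51, 51, -32, -16, 84, -22, -79, 93, 93, 61]

(re-executing from step 4 with the substitution; state before step 4: [51, 51, -32])
step 4 (PUSH -16): [51, 51, -32, -16]
step 5 (PUSH -14): [51, 51, -32, -16, -14]
step 6 (PUSH -98): [51, 51, -32, -16, -14, -98]
step 7 (SUB): [51, 51, -32, -16, 84]
step 8 (PUSH -22): [51, 51, -32, -16, 84, -22]
step 9 (PUSH -79): [51, 51, -32, -16, 84, -22, -79]
step 10 (PUSH 93): [51, 51, -32, -16, 84, -22, -79, 93]
step 11 (DUP): [51, 51, -32, -16, 84, -22, -79, 93, 93]
step 12 (PUSH 61): [51, 51, -32, -16, 84, -22, -79, 93, 93, 61]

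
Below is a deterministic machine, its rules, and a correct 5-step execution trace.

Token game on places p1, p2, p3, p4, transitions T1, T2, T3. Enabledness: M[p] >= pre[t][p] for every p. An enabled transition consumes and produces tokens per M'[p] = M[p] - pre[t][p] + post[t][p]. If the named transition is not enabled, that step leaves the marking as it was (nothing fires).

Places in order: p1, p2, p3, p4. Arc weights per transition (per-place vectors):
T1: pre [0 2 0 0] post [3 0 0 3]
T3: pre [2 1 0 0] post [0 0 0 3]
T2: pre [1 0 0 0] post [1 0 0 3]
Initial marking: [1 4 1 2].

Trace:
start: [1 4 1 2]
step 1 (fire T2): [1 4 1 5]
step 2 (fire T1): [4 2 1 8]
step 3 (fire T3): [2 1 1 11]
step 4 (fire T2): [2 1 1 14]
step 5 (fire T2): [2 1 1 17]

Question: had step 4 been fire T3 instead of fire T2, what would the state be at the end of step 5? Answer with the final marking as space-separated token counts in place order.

(re-executing from step 4 with the substitution; state before step 4: [2 1 1 11])
step 4 (fire T3): [0 0 1 14]
step 5 (fire T2): [0 0 1 14]

0 0 1 14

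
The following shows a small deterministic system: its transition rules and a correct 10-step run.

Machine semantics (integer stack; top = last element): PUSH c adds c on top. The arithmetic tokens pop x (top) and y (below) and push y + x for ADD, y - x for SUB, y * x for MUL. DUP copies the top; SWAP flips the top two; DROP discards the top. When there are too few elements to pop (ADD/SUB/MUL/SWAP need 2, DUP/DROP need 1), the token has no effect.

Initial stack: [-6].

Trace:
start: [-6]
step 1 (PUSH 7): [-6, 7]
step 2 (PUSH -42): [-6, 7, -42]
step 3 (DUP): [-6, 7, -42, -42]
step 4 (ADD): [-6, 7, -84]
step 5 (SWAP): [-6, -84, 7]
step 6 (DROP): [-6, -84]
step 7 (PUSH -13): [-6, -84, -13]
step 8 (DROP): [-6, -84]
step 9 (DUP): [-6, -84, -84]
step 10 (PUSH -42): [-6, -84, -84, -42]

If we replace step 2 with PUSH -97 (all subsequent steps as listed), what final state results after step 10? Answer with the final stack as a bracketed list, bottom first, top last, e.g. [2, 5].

(re-executing from step 2 with the substitution; state before step 2: [-6, 7])
step 2 (PUSH -97): [-6, 7, -97]
step 3 (DUP): [-6, 7, -97, -97]
step 4 (ADD): [-6, 7, -194]
step 5 (SWAP): [-6, -194, 7]
step 6 (DROP): [-6, -194]
step 7 (PUSH -13): [-6, -194, -13]
step 8 (DROP): [-6, -194]
step 9 (DUP): [-6, -194, -194]
step 10 (PUSH -42): [-6, -194, -194, -42]

[-6, -194, -194, -42]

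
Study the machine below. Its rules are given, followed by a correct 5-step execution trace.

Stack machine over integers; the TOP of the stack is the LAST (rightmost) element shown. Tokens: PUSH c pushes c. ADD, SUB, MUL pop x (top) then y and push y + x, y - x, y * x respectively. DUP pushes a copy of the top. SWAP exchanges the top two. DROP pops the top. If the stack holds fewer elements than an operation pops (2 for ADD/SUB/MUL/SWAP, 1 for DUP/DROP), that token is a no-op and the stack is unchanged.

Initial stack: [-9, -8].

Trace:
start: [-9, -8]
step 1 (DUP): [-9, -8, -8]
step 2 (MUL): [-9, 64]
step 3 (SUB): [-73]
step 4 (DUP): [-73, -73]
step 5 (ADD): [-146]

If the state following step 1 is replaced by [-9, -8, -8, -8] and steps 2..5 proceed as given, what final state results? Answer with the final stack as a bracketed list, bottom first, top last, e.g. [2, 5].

[-9, -144]

state after step 1 := [-9, -8, -8, -8]
step 2 (MUL): [-9, -8, 64]
step 3 (SUB): [-9, -72]
step 4 (DUP): [-9, -72, -72]
step 5 (ADD): [-9, -144]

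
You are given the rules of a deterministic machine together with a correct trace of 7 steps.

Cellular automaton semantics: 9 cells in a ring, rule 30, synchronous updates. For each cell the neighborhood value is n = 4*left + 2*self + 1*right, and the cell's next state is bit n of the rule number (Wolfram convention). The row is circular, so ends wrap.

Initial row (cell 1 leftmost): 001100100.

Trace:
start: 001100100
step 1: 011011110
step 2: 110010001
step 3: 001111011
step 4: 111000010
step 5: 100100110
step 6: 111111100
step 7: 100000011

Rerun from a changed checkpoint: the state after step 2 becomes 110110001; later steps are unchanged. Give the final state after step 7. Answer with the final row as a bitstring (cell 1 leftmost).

101000010

state after step 2 := 110110001
step 3: 000101011
step 4: 101101010
step 5: 101001010
step 6: 101111010
step 7: 101000010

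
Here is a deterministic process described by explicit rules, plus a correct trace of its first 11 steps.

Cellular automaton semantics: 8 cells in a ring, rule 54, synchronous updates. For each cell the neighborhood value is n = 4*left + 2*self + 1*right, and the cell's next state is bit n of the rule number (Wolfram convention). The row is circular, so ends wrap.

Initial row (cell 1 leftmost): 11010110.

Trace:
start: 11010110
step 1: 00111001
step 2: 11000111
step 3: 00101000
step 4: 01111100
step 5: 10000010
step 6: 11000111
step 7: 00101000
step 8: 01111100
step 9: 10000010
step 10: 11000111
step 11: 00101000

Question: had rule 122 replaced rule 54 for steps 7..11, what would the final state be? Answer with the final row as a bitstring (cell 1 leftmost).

11101111

(re-executing steps 7..11 under rule 122; state before step 7: 11000111)
step 7: 01101100
step 8: 11111110
step 9: 10000011
step 10: 11000110
step 11: 11101111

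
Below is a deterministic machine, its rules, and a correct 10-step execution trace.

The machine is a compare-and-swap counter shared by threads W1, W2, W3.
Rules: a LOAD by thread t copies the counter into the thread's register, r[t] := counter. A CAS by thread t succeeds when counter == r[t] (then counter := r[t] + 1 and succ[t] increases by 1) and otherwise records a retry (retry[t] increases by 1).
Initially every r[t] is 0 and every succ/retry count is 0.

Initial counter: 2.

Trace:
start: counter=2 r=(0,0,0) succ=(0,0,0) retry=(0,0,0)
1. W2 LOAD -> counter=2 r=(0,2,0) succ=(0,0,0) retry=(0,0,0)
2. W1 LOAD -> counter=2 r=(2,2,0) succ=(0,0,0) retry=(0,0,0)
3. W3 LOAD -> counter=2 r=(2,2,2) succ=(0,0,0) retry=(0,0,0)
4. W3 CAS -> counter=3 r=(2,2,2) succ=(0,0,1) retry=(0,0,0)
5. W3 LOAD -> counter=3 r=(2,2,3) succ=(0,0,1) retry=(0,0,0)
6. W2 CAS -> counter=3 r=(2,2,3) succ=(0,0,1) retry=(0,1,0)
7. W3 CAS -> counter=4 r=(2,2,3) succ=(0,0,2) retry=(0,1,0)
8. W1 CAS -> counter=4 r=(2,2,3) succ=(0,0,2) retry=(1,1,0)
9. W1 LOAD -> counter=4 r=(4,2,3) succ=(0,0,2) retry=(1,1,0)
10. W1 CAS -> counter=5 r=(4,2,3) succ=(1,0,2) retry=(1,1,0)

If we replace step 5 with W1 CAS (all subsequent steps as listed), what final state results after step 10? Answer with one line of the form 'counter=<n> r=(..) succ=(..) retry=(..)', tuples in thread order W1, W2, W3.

counter=4 r=(3,2,2) succ=(1,0,1) retry=(2,1,1)

(re-executing from step 5 with the substitution; state before step 5: counter=3 r=(2,2,2) succ=(0,0,1) retry=(0,0,0))
5. W1 CAS -> counter=3 r=(2,2,2) succ=(0,0,1) retry=(1,0,0)
6. W2 CAS -> counter=3 r=(2,2,2) succ=(0,0,1) retry=(1,1,0)
7. W3 CAS -> counter=3 r=(2,2,2) succ=(0,0,1) retry=(1,1,1)
8. W1 CAS -> counter=3 r=(2,2,2) succ=(0,0,1) retry=(2,1,1)
9. W1 LOAD -> counter=3 r=(3,2,2) succ=(0,0,1) retry=(2,1,1)
10. W1 CAS -> counter=4 r=(3,2,2) succ=(1,0,1) retry=(2,1,1)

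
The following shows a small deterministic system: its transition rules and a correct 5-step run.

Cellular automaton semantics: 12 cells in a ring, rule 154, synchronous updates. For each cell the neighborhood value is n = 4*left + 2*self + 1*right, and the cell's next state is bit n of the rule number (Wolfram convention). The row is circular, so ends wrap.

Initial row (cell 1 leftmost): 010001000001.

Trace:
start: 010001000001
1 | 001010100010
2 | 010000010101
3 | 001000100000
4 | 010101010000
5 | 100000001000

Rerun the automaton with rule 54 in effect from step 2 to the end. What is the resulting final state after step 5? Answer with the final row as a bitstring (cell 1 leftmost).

(re-executing steps 2..5 under rule 54; state before step 2: 001010100010)
2 | 011111110111
3 | 100000001000
4 | 110000011101
5 | 001000100010

001000100010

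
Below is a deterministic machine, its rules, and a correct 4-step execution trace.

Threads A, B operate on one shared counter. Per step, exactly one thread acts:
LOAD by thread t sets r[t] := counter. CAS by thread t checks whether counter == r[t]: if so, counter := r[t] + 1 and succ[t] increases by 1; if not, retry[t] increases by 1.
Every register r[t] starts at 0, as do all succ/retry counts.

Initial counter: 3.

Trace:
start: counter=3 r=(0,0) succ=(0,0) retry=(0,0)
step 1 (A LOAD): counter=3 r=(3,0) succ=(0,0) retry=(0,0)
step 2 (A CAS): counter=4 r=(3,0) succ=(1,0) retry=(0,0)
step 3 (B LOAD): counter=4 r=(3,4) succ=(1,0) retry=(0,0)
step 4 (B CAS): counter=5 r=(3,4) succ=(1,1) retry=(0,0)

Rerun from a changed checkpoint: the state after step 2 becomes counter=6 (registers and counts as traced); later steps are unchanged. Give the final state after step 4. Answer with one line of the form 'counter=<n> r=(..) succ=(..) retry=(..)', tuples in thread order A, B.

state after step 2 := counter=6 r=(3,0) succ=(1,0) retry=(0,0)
step 3 (B LOAD): counter=6 r=(3,6) succ=(1,0) retry=(0,0)
step 4 (B CAS): counter=7 r=(3,6) succ=(1,1) retry=(0,0)

counter=7 r=(3,6) succ=(1,1) retry=(0,0)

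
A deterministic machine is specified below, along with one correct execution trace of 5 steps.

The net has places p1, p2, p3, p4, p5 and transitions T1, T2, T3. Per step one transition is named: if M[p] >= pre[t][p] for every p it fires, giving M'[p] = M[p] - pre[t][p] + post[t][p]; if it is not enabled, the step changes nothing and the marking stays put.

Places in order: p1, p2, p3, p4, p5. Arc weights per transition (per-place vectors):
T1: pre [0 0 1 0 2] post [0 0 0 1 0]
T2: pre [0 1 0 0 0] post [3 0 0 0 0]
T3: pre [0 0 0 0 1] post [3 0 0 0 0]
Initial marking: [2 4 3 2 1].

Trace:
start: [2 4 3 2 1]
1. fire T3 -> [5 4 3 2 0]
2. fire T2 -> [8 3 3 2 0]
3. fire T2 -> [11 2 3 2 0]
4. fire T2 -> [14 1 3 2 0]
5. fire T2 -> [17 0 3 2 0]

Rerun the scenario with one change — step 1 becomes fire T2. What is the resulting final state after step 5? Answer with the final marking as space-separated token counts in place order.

(re-executing from step 1 with the substitution; state before step 1: [2 4 3 2 1])
1. fire T2 -> [5 3 3 2 1]
2. fire T2 -> [8 2 3 2 1]
3. fire T2 -> [11 1 3 2 1]
4. fire T2 -> [14 0 3 2 1]
5. fire T2 -> [14 0 3 2 1]

14 0 3 2 1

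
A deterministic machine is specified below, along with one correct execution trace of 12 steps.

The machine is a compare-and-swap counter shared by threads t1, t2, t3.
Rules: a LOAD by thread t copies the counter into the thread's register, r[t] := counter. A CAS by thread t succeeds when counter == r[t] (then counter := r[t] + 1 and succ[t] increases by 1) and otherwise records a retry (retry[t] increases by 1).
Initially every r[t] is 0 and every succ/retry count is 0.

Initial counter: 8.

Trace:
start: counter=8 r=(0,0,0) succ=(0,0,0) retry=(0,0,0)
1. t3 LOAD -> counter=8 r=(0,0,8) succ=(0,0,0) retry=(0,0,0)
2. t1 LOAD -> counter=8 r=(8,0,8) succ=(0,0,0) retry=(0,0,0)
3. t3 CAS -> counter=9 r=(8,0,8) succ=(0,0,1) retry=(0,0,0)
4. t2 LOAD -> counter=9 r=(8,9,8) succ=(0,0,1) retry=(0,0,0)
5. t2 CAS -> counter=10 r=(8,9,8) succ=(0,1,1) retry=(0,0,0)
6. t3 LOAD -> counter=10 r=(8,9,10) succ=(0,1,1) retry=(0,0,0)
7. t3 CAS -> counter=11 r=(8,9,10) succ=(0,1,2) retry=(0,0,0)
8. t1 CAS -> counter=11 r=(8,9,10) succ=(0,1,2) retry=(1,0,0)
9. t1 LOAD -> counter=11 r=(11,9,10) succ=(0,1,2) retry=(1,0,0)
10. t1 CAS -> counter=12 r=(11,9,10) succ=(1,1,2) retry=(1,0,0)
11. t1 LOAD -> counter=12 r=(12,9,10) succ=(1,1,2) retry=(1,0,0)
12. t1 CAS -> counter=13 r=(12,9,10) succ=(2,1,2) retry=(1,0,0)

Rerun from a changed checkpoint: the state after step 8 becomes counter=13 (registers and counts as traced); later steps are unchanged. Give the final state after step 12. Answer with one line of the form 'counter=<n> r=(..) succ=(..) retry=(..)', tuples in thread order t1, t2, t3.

state after step 8 := counter=13 r=(8,9,10) succ=(0,1,2) retry=(1,0,0)
9. t1 LOAD -> counter=13 r=(13,9,10) succ=(0,1,2) retry=(1,0,0)
10. t1 CAS -> counter=14 r=(13,9,10) succ=(1,1,2) retry=(1,0,0)
11. t1 LOAD -> counter=14 r=(14,9,10) succ=(1,1,2) retry=(1,0,0)
12. t1 CAS -> counter=15 r=(14,9,10) succ=(2,1,2) retry=(1,0,0)

counter=15 r=(14,9,10) succ=(2,1,2) retry=(1,0,0)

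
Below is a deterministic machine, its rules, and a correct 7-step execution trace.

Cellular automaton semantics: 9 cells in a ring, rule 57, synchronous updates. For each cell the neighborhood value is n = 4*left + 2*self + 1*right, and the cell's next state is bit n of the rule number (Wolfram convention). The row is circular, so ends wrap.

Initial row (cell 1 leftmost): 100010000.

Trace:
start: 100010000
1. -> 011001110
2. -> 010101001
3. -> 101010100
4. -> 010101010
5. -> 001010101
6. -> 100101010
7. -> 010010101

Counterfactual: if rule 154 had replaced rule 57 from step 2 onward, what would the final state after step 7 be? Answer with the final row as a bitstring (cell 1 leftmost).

(re-executing steps 2..7 under rule 154; state before step 2: 011001110)
2. -> 110111101
3. -> 100111001
4. -> 011110111
5. -> 011100110
6. -> 111011101
7. -> 110011001

110011001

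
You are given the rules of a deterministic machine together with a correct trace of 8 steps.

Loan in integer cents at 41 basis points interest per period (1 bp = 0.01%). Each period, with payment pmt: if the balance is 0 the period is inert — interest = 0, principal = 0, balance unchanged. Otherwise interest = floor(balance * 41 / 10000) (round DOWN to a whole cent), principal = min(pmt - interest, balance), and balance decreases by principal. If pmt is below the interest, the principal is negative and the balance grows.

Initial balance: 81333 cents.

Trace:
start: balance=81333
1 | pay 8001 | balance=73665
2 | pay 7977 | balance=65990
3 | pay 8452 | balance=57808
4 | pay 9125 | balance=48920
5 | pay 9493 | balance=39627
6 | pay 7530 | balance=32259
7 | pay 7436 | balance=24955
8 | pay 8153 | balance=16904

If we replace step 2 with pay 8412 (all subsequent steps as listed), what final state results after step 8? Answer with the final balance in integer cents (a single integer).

16457

(re-executing from step 2 with the substitution; state before step 2: balance=73665)
2 | pay 8412 | balance=65555
3 | pay 8452 | balance=57371
4 | pay 9125 | balance=48481
5 | pay 9493 | balance=39186
6 | pay 7530 | balance=31816
7 | pay 7436 | balance=24510
8 | pay 8153 | balance=16457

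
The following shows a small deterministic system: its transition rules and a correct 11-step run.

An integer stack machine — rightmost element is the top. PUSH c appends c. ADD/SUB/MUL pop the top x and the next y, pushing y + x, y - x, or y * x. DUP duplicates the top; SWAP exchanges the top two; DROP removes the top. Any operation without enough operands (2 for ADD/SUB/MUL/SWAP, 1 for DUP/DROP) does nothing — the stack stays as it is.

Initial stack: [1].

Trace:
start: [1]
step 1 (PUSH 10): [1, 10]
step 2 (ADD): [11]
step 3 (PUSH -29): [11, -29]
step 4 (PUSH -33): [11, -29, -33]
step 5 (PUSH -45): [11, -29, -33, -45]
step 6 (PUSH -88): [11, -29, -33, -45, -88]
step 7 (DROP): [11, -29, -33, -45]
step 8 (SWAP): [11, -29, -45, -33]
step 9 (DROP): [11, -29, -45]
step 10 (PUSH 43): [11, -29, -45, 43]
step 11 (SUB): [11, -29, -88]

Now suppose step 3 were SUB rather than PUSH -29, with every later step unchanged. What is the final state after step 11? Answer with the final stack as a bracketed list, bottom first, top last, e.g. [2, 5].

(re-executing from step 3 with the substitution; state before step 3: [11])
step 3 (SUB): [11]
step 4 (PUSH -33): [11, -33]
step 5 (PUSH -45): [11, -33, -45]
step 6 (PUSH -88): [11, -33, -45, -88]
step 7 (DROP): [11, -33, -45]
step 8 (SWAP): [11, -45, -33]
step 9 (DROP): [11, -45]
step 10 (PUSH 43): [11, -45, 43]
step 11 (SUB): [11, -88]

[11, -88]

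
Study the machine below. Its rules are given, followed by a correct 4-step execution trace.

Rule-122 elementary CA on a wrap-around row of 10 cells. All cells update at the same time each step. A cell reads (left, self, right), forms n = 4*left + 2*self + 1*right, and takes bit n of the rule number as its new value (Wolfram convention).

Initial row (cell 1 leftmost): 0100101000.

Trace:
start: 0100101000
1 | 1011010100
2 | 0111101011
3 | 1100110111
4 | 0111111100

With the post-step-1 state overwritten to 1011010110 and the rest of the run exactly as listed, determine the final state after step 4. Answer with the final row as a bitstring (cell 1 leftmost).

state after step 1 := 1011010110
2 | 0111101111
3 | 1100111001
4 | 0111101111

0111101111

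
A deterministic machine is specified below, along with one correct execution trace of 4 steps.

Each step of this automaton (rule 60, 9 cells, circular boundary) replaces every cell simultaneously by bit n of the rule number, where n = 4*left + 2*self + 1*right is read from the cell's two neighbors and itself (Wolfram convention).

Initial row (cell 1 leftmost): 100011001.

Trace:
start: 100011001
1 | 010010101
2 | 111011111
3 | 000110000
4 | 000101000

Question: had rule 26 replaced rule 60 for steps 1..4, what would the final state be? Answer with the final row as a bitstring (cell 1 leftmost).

010010001

(re-executing steps 1..4 under rule 26; state before step 1: 100011001)
1 | 010110111
2 | 000100100
3 | 001011010
4 | 010010001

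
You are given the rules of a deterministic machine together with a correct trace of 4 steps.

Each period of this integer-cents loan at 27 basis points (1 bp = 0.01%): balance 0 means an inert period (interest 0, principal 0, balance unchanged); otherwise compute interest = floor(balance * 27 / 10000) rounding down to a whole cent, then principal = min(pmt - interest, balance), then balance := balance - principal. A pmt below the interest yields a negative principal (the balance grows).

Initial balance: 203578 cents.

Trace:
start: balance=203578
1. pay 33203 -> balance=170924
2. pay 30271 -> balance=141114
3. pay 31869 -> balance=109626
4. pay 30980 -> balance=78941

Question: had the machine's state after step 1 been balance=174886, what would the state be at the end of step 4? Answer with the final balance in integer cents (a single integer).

82935

state after step 1 := balance=174886
2. pay 30271 -> balance=145087
3. pay 31869 -> balance=113609
4. pay 30980 -> balance=82935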